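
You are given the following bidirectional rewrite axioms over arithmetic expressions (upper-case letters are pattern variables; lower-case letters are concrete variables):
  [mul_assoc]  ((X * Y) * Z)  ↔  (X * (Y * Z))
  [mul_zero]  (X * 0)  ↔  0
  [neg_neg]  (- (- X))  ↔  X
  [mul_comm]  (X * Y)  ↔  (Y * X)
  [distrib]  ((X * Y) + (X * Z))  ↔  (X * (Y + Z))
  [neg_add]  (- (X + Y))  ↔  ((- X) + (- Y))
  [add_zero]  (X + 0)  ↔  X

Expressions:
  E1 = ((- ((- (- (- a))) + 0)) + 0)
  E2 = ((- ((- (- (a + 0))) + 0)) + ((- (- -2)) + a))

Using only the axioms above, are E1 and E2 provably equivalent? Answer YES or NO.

All listed rules preserve value, hence provable equivalence implies equal values everywhere; look for a separating assignment.
a=0 gives E1 ↦ 0, E2 ↦ -2; values differ ⇒ not provably equivalent.

NO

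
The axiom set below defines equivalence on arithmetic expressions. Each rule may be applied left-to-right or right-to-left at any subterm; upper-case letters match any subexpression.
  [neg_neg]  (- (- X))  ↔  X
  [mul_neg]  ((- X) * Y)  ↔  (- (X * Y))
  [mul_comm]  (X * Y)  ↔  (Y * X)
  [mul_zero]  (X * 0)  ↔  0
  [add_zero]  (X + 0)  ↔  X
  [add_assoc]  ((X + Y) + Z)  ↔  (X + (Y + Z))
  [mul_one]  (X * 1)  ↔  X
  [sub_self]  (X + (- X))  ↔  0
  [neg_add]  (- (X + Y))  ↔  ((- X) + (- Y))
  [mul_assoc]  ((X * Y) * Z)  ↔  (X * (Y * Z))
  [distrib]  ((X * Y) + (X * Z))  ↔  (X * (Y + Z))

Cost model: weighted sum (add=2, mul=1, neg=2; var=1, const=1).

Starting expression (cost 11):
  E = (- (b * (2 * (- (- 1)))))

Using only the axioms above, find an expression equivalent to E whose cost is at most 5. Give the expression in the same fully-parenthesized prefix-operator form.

(- (2 * b))   [cost 5]

step 1: neg_neg (→) rewrites (- (- 1)) into 1, now (- (b * (2 * 1)))
step 2: mul_comm (→) rewrites (b * (2 * 1)) into ((2 * 1) * b), now (- ((2 * 1) * b))
step 3: mul_one (→) rewrites (2 * 1) into 2, reaching cost 5 (bound 5)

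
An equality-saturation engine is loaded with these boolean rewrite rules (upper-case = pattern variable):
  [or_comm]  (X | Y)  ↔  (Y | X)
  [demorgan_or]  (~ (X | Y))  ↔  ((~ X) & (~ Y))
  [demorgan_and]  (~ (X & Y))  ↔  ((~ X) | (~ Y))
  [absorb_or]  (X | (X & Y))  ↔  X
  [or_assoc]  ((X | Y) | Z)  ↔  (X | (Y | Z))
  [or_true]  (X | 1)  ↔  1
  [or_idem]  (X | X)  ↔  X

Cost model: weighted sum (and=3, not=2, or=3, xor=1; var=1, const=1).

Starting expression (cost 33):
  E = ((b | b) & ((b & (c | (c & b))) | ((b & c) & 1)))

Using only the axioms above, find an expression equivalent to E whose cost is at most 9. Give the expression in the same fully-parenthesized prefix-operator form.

(b & (b & c))   [cost 9]

(1) (c | (c & b))  =[absorb_or →]=  c    ⊢ ((b | b) & ((b & c) | ((b & c) & 1)))
(2) ((b & c) | ((b & c) & 1))  =[absorb_or →]=  (b & c)    ⊢ ((b | b) & (b & c))
(3) (b | b)  =[or_idem →]=  b    ⊢ cost 9, within 9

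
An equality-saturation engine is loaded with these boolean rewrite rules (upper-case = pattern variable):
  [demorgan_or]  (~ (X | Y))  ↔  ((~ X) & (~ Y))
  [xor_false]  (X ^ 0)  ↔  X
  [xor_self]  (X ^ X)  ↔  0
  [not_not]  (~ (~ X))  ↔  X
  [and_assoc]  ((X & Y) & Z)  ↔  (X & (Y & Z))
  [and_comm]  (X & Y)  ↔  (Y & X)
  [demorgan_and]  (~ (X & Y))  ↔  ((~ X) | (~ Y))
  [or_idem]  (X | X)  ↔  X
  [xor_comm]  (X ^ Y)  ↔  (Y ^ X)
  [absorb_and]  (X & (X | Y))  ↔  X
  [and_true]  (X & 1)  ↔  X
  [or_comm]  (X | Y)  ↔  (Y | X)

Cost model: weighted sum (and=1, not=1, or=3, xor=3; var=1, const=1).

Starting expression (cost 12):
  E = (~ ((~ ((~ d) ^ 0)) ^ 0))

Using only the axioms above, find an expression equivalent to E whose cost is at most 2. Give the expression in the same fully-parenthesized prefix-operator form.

(~ d)   [cost 2]

step 1: xor_false (→) rewrites ((~ d) ^ 0) into (~ d), now (~ ((~ (~ d)) ^ 0))
step 2: not_not (→) rewrites (~ (~ d)) into d, now (~ (d ^ 0))
step 3: xor_false (→) rewrites (d ^ 0) into d, reaching cost 2 (bound 2)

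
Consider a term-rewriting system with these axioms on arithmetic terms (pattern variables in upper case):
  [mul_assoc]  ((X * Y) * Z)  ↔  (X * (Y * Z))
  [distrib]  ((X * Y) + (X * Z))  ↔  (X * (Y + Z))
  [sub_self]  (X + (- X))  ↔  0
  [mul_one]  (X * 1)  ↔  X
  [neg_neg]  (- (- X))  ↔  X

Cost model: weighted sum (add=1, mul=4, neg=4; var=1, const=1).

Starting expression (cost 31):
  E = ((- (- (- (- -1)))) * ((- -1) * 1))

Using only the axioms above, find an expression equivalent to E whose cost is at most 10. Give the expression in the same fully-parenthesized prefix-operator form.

(-1 * (- -1))   [cost 10]

step 1: mul_one (→) rewrites ((- -1) * 1) into (- -1), now ((- (- (- (- -1)))) * (- -1))
step 2: neg_neg (→) rewrites (- (- (- -1))) into (- -1), now ((- (- -1)) * (- -1))
step 3: neg_neg (→) rewrites (- (- -1)) into -1, reaching cost 10 (bound 10)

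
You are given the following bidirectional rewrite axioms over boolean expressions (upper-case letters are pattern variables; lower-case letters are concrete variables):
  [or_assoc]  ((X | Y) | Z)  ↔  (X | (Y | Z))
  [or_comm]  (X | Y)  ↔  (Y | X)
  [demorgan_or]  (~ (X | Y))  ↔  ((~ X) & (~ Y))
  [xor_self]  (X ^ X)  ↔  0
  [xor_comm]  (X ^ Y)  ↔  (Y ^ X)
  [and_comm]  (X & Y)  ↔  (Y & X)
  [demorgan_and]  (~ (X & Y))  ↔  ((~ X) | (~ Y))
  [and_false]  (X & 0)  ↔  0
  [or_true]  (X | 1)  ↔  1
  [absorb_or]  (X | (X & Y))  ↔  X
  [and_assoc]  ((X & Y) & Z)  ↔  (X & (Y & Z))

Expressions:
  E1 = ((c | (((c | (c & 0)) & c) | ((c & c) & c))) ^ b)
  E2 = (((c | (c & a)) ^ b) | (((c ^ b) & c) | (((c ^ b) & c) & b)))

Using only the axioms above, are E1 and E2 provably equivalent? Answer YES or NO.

YES

(1) (c | (c & 0))  =[absorb_or →]=  c    ⊢ ((c | ((c & c) | ((c & c) & c))) ^ b)
(2) ((c & c) | ((c & c) & c))  =[absorb_or →]=  (c & c)    ⊢ ((c | (c & c)) ^ b)
(3) (c | (c & c))  =[absorb_or →]=  c    ⊢ (c ^ b)
(4) (c ^ b)  =[absorb_or ←]=  ((c ^ b) | ((c ^ b) & c))
(5) c  =[absorb_or ←]=  (c | (c & a))    ⊢ (((c | (c & a)) ^ b) | ((c ^ b) & c))
(6) ((c ^ b) & c)  =[absorb_or ←]=  (((c ^ b) & c) | (((c ^ b) & c) & b))    ⊢ E2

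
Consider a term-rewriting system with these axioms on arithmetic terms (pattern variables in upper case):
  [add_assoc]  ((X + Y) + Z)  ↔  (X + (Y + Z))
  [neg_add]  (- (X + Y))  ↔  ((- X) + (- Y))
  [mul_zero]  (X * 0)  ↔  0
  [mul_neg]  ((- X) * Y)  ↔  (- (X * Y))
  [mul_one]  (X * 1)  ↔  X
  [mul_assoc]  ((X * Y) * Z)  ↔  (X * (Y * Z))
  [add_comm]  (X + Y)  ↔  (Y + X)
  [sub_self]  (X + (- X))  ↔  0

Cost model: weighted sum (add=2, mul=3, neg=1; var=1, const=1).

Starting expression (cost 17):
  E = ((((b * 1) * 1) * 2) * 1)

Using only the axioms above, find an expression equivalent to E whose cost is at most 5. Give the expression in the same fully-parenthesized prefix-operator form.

(b * 2)   [cost 5]

1. [mul_one →] (b * 1)  →  b;  E = (((b * 1) * 2) * 1)
2. [mul_one →] (((b * 1) * 2) * 1)  →  ((b * 1) * 2)
3. [mul_one →] (b * 1)  →  b;  cost 5 ≤ 5, done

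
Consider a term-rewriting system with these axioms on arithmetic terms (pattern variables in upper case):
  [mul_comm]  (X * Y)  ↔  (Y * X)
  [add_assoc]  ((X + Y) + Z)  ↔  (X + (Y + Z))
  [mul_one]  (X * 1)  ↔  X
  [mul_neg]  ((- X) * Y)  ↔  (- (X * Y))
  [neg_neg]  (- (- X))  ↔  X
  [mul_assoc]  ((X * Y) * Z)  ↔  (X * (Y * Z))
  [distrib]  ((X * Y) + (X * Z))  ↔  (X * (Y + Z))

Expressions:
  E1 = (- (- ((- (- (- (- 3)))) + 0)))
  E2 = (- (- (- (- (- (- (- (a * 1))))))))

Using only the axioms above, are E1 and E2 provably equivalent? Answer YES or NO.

NO

Every axiom is a valid identity, so a rewrite proof would force E1 and E2 to agree under every assignment.
At a=0: E1 = 3 but E2 = 0; they differ, so no derivation exists.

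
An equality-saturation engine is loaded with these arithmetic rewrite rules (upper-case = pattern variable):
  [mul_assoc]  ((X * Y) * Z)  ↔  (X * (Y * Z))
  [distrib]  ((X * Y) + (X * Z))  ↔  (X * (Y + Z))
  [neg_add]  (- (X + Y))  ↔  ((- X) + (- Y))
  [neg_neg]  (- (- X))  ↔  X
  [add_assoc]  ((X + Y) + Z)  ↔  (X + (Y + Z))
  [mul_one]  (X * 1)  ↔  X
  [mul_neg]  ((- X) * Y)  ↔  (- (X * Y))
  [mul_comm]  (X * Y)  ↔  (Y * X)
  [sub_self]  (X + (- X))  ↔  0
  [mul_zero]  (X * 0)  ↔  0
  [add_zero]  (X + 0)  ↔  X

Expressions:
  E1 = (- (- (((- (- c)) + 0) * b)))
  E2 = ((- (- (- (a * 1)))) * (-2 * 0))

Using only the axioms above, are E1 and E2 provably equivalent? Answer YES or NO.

All listed rules preserve value, hence provable equivalence implies equal values everywhere; look for a separating assignment.
a=0, b=1, c=1 gives E1 ↦ 1, E2 ↦ 0; values differ ⇒ not provably equivalent.

NO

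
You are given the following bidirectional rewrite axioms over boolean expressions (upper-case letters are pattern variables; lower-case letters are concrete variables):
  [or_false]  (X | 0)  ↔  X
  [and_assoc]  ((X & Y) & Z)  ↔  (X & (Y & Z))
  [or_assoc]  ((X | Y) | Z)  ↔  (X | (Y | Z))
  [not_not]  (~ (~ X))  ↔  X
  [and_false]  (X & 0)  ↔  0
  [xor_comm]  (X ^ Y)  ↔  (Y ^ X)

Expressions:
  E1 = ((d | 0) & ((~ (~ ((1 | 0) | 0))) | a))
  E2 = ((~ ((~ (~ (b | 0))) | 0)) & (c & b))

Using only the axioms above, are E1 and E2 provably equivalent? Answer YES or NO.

NO

All listed rules preserve value, hence provable equivalence implies equal values everywhere; look for a separating assignment.
a=0, b=0, c=0, d=1 gives E1 ↦ 1, E2 ↦ 0; values differ ⇒ not provably equivalent.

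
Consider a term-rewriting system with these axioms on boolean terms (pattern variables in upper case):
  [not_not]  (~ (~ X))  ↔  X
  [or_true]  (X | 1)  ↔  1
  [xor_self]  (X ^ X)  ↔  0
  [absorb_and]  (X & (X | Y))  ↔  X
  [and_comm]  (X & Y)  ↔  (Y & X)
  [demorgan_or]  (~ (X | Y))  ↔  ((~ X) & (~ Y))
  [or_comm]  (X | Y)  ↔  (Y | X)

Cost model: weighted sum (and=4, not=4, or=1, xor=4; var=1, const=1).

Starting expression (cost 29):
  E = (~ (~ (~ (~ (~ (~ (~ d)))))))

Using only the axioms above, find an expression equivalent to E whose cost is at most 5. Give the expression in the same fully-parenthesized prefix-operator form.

1. [not_not →] (~ (~ d))  →  d;  E = (~ (~ (~ (~ (~ d)))))
2. [not_not →] (~ (~ (~ (~ d))))  →  (~ (~ d));  E = (~ (~ (~ d)))
3. [not_not →] (~ (~ d))  →  d;  cost 5 ≤ 5, done

(~ d)   [cost 5]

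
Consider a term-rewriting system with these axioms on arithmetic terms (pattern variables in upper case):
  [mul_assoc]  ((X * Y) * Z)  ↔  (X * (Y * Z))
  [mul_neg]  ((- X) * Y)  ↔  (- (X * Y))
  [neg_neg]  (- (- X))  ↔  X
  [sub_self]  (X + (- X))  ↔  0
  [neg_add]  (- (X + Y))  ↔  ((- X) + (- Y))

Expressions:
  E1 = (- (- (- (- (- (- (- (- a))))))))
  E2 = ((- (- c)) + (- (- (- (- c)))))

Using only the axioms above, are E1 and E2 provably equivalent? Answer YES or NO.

NO

Every axiom is a valid identity, so a rewrite proof would force E1 and E2 to agree under every assignment.
At a=0, c=1: E1 = 0 but E2 = 2; they differ, so no derivation exists.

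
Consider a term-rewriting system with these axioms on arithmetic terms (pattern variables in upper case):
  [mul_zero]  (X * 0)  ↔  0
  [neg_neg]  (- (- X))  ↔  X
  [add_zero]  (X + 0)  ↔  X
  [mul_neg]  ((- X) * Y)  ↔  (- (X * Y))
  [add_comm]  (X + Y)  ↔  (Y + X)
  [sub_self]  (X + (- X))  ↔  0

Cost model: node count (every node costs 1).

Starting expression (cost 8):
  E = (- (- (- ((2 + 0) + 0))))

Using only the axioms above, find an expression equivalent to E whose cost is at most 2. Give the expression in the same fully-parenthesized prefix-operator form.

(1) ((2 + 0) + 0)  =[add_zero →]=  (2 + 0)    ⊢ (- (- (- (2 + 0))))
(2) (2 + 0)  =[add_zero →]=  2    ⊢ (- (- (- 2)))
(3) (- (- (- 2)))  =[neg_neg →]=  (- 2)    ⊢ cost 2, within 2

(- 2)   [cost 2]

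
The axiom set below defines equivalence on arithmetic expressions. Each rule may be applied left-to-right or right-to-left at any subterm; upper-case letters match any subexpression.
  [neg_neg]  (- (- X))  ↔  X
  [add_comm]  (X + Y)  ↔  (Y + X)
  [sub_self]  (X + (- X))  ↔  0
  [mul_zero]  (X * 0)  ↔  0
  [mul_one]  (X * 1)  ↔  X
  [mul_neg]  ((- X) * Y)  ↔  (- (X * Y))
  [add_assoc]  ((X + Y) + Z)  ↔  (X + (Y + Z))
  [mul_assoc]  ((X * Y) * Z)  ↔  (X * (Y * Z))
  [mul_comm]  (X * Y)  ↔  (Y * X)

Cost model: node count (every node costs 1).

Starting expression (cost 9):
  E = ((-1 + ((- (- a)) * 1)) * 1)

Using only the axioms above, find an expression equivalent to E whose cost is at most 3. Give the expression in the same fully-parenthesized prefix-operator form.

(-1 + a)   [cost 3]

1. [neg_neg →] (- (- a))  →  a;  E = ((-1 + (a * 1)) * 1)
2. [mul_one →] (a * 1)  →  a;  E = ((-1 + a) * 1)
3. [mul_one →] ((-1 + a) * 1)  →  (-1 + a);  cost 3 ≤ 3, done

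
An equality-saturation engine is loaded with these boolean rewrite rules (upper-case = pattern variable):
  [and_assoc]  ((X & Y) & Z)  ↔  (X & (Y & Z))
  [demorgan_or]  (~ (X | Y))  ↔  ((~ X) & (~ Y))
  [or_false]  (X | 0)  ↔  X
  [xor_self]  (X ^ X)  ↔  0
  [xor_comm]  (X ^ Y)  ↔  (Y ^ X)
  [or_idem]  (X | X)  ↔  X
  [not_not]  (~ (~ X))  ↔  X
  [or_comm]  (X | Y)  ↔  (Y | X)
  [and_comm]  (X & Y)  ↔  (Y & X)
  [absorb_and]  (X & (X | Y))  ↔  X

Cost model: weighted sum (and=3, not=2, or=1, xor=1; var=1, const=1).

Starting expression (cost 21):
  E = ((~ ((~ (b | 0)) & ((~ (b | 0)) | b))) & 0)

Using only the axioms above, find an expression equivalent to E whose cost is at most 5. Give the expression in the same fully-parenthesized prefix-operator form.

(b & 0)   [cost 5]

step 1: absorb_and (→) rewrites ((~ (b | 0)) & ((~ (b | 0)) | b)) into (~ (b | 0)), now ((~ (~ (b | 0))) & 0)
step 2: or_false (→) rewrites (b | 0) into b, now ((~ (~ b)) & 0)
step 3: not_not (→) rewrites (~ (~ b)) into b, reaching cost 5 (bound 5)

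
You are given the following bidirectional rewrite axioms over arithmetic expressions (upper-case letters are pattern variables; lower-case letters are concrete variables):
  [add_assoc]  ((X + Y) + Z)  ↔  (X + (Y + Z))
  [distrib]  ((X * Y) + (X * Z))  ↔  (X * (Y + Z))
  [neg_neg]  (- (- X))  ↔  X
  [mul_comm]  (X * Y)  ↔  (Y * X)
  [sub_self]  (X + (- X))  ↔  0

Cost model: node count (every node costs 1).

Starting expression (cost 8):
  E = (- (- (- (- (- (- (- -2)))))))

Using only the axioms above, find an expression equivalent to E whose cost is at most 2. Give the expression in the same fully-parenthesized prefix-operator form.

(- -2)   [cost 2]

1. [neg_neg →] (- (- -2))  →  -2;  E = (- (- (- (- (- -2)))))
2. [neg_neg →] (- (- (- -2)))  →  (- -2);  E = (- (- (- -2)))
3. [neg_neg →] (- (- -2))  →  -2;  cost 2 ≤ 2, done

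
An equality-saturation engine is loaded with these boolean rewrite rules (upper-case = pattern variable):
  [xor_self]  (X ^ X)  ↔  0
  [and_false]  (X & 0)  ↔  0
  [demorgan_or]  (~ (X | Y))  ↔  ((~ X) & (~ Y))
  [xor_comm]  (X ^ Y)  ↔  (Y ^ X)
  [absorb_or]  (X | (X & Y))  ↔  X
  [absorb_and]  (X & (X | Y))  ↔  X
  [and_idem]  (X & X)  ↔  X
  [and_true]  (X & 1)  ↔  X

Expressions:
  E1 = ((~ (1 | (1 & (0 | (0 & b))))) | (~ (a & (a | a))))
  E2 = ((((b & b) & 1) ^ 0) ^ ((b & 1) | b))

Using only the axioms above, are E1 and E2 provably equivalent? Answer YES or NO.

NO

All listed rules preserve value, hence provable equivalence implies equal values everywhere; look for a separating assignment.
a=0, b=0 gives E1 ↦ 1, E2 ↦ 0; values differ ⇒ not provably equivalent.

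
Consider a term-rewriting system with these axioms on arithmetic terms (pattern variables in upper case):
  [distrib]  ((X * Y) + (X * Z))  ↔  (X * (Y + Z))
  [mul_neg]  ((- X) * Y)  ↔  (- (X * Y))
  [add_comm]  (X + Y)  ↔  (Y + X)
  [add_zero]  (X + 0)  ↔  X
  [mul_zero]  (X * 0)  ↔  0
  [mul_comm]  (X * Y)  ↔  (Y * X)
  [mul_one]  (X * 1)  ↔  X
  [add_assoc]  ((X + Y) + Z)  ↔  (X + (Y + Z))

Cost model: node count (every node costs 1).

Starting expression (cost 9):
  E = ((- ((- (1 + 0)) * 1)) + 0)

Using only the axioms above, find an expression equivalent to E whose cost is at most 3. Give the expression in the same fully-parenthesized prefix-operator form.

(- (- 1))   [cost 3]

1. [add_zero →] ((- ((- (1 + 0)) * 1)) + 0)  →  (- ((- (1 + 0)) * 1))
2. [add_zero →] (1 + 0)  →  1;  E = (- ((- 1) * 1))
3. [mul_one →] ((- 1) * 1)  →  (- 1);  cost 3 ≤ 3, done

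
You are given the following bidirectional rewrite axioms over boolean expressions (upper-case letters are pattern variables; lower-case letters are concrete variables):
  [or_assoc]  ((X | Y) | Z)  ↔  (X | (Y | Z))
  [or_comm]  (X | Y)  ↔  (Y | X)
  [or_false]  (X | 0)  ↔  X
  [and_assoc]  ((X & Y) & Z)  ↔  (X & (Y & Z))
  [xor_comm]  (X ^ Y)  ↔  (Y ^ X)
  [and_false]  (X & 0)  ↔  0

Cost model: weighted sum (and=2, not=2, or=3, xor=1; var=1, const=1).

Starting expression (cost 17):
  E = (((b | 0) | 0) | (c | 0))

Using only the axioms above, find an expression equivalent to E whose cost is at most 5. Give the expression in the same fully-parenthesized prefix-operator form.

(1) (b | 0)  =[or_false →]=  b    ⊢ ((b | 0) | (c | 0))
(2) (b | 0)  =[or_false →]=  b    ⊢ (b | (c | 0))
(3) (c | 0)  =[or_false →]=  c    ⊢ cost 5, within 5

(b | c)   [cost 5]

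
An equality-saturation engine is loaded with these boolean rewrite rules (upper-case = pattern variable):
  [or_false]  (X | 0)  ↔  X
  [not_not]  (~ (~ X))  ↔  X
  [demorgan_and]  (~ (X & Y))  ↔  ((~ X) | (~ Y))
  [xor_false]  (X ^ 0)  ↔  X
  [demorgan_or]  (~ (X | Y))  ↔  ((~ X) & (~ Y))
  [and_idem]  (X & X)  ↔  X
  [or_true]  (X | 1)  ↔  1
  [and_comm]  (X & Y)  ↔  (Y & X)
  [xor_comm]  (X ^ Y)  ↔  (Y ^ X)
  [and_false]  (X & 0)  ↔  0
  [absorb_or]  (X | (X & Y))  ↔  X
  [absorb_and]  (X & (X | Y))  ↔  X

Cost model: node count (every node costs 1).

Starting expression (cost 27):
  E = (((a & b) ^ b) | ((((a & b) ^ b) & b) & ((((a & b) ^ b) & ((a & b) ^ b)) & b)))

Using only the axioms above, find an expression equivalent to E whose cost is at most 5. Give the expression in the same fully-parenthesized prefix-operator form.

((a & b) ^ b)   [cost 5]

step 1: and_idem (→) rewrites (((a & b) ^ b) & ((a & b) ^ b)) into ((a & b) ^ b), now (((a & b) ^ b) | ((((a & b) ^ b) & b) & (((a & b) ^ b) & b)))
step 2: and_idem (→) rewrites ((((a & b) ^ b) & b) & (((a & b) ^ b) & b)) into (((a & b) ^ b) & b), now (((a & b) ^ b) | (((a & b) ^ b) & b))
step 3: absorb_or (→) rewrites (((a & b) ^ b) | (((a & b) ^ b) & b)) into ((a & b) ^ b), reaching cost 5 (bound 5)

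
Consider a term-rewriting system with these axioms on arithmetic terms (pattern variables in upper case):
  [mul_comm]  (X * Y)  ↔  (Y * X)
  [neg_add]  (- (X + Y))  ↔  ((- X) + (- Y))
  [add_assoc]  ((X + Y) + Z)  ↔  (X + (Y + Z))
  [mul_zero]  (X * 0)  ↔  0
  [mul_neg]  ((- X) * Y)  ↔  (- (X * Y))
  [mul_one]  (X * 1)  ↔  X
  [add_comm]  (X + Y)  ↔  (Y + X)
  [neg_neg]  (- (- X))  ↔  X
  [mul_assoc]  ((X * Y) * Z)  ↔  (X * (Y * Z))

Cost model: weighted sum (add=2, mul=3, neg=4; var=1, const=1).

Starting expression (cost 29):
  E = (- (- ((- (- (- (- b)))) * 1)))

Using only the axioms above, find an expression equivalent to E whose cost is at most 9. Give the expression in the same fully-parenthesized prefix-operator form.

(- (- b))   [cost 9]

(1) (- (- (- b)))  =[neg_neg →]=  (- b)    ⊢ (- (- ((- (- b)) * 1)))
(2) (- (- b))  =[neg_neg →]=  b    ⊢ (- (- (b * 1)))
(3) (b * 1)  =[mul_one →]=  b    ⊢ cost 9, within 9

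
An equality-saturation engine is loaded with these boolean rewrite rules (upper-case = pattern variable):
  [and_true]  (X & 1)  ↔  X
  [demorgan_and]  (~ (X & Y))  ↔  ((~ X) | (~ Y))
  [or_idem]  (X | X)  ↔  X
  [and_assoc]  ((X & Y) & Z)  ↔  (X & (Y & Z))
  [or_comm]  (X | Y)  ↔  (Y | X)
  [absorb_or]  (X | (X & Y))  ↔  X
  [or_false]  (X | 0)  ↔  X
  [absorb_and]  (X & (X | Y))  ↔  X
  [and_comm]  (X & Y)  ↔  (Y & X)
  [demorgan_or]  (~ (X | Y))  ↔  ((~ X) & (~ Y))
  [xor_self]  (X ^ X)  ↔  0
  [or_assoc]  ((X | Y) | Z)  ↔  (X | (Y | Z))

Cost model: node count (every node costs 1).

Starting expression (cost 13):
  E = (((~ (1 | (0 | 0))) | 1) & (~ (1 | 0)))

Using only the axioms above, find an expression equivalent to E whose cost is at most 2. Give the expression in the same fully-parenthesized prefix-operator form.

(1) (0 | 0)  =[or_false →]=  0    ⊢ (((~ (1 | 0)) | 1) & (~ (1 | 0)))
(2) (((~ (1 | 0)) | 1) & (~ (1 | 0)))  =[and_comm →]=  ((~ (1 | 0)) & ((~ (1 | 0)) | 1))
(3) ((~ (1 | 0)) & ((~ (1 | 0)) | 1))  =[absorb_and →]=  (~ (1 | 0))
(4) (1 | 0)  =[or_false →]=  1    ⊢ cost 2, within 2

(~ 1)   [cost 2]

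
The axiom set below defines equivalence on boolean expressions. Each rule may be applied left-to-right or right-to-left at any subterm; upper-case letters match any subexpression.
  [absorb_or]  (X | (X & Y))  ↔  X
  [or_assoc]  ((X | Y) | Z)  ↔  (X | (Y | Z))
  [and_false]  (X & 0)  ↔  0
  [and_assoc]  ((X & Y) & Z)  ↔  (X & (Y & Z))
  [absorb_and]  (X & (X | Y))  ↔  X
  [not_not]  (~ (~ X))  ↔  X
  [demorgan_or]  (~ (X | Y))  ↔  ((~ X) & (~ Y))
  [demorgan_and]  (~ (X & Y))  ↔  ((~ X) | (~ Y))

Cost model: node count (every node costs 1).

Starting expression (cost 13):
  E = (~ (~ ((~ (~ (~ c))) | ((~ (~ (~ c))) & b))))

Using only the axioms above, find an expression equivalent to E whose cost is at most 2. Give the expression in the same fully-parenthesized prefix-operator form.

1. [absorb_or →] ((~ (~ (~ c))) | ((~ (~ (~ c))) & b))  →  (~ (~ (~ c)));  E = (~ (~ (~ (~ (~ c)))))
2. [not_not →] (~ (~ (~ c)))  →  (~ c);  E = (~ (~ (~ c)))
3. [not_not →] (~ (~ (~ c)))  →  (~ c);  cost 2 ≤ 2, done

(~ c)   [cost 2]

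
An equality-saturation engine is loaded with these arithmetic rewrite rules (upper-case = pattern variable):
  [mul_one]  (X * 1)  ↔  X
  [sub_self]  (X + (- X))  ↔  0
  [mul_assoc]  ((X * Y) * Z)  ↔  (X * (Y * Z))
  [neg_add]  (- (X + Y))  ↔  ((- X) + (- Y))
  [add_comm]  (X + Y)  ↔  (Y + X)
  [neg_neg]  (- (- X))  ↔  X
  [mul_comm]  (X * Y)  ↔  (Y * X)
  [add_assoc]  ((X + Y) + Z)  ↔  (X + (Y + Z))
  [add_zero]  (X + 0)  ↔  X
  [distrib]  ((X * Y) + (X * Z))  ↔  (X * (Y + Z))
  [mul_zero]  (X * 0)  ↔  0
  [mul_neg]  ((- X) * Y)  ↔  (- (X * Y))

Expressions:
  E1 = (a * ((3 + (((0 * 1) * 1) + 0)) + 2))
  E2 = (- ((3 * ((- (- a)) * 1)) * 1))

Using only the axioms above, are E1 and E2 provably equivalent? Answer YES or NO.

Every axiom is a valid identity, so a rewrite proof would force E1 and E2 to agree under every assignment.
At a=1: E1 = 5 but E2 = -3; they differ, so no derivation exists.

NO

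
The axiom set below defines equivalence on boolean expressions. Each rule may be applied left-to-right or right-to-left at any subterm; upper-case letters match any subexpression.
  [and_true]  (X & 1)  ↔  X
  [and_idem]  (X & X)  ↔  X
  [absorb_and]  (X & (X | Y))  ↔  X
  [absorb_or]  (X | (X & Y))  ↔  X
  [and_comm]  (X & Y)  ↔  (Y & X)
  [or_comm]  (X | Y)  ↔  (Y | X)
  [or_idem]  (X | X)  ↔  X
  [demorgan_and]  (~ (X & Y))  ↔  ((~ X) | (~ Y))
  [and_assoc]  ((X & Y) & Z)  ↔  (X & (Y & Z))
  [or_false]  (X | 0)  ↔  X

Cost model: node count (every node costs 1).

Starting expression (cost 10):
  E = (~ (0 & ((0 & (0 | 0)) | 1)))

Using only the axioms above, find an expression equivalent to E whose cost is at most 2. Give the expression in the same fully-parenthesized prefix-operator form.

(~ 0)   [cost 2]

1. [or_false →] (0 | 0)  →  0;  E = (~ (0 & ((0 & 0) | 1)))
2. [and_idem →] (0 & 0)  →  0;  E = (~ (0 & (0 | 1)))
3. [absorb_and →] (0 & (0 | 1))  →  0;  cost 2 ≤ 2, done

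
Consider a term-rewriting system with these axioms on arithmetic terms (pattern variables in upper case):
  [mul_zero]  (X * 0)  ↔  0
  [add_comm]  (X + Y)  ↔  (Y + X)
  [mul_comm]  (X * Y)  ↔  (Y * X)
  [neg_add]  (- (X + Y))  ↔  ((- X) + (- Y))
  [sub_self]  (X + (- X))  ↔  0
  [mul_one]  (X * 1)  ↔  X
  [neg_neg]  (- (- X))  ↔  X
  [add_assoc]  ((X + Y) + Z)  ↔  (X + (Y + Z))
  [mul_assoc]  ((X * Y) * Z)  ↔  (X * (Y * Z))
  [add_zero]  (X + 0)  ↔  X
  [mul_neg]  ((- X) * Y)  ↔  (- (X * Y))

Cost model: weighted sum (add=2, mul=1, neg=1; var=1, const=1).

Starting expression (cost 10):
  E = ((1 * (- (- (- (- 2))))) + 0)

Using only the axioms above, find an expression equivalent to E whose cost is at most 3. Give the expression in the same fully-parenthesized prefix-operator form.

1. [add_zero →] ((1 * (- (- (- (- 2))))) + 0)  →  (1 * (- (- (- (- 2)))))
2. [mul_comm →] (1 * (- (- (- (- 2)))))  →  ((- (- (- (- 2)))) * 1)
3. [mul_one →] ((- (- (- (- 2)))) * 1)  →  (- (- (- (- 2))))
4. [neg_neg →] (- (- (- 2)))  →  (- 2);  cost 3 ≤ 3, done

(- (- 2))   [cost 3]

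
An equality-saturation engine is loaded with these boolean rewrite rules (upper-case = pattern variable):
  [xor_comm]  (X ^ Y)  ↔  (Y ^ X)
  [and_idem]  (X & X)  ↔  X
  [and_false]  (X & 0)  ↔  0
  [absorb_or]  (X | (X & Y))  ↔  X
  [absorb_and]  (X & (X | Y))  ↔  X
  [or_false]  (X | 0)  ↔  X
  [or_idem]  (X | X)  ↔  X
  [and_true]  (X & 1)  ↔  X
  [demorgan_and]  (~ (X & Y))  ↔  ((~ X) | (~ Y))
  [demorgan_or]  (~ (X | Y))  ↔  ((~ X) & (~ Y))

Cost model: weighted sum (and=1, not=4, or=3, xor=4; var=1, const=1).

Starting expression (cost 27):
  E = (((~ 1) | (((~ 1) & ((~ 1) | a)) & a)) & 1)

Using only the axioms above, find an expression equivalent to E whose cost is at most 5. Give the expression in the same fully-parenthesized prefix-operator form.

(1) ((~ 1) & ((~ 1) | a))  =[absorb_and →]=  (~ 1)    ⊢ (((~ 1) | ((~ 1) & a)) & 1)
(2) ((~ 1) | ((~ 1) & a))  =[absorb_or →]=  (~ 1)    ⊢ ((~ 1) & 1)
(3) ((~ 1) & 1)  =[and_true →]=  (~ 1)    ⊢ cost 5, within 5

(~ 1)   [cost 5]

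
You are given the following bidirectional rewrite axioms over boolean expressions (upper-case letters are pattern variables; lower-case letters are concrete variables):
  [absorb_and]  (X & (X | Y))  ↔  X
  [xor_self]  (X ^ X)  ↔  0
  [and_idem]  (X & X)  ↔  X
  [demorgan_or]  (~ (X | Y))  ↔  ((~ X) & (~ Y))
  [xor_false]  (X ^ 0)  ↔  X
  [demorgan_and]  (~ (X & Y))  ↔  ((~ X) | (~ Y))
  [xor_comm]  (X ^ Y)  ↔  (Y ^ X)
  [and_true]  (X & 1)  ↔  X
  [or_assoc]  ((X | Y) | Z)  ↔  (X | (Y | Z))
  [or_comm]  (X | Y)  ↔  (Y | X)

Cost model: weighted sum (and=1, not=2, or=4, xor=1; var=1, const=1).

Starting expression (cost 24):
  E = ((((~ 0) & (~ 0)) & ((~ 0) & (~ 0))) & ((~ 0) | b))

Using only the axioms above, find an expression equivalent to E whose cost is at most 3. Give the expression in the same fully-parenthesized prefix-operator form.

(~ 0)   [cost 3]

1. [and_idem →] (((~ 0) & (~ 0)) & ((~ 0) & (~ 0)))  →  ((~ 0) & (~ 0));  E = (((~ 0) & (~ 0)) & ((~ 0) | b))
2. [and_idem →] ((~ 0) & (~ 0))  →  (~ 0);  E = ((~ 0) & ((~ 0) | b))
3. [absorb_and →] ((~ 0) & ((~ 0) | b))  →  (~ 0);  cost 3 ≤ 3, done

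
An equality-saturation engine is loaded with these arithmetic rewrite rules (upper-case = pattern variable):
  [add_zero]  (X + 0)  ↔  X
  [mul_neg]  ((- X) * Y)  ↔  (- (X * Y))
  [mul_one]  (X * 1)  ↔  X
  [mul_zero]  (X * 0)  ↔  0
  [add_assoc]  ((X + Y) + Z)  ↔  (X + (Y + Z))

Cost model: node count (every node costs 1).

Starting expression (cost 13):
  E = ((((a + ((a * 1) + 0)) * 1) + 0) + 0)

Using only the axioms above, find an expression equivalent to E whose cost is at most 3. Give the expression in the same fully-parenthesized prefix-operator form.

1. [add_zero →] ((((a + ((a * 1) + 0)) * 1) + 0) + 0)  →  (((a + ((a * 1) + 0)) * 1) + 0)
2. [add_zero →] ((a * 1) + 0)  →  (a * 1);  E = (((a + (a * 1)) * 1) + 0)
3. [mul_one →] ((a + (a * 1)) * 1)  →  (a + (a * 1));  E = ((a + (a * 1)) + 0)
4. [add_zero →] ((a + (a * 1)) + 0)  →  (a + (a * 1))
5. [mul_one →] (a * 1)  →  a;  cost 3 ≤ 3, done

(a + a)   [cost 3]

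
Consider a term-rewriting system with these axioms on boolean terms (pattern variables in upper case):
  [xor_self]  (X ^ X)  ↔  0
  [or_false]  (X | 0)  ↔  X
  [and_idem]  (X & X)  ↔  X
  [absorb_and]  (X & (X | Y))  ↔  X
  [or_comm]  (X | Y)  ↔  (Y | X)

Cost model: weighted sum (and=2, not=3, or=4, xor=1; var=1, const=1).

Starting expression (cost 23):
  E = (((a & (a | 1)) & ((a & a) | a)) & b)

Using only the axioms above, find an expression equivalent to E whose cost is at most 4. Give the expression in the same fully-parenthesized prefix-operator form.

step 1: and_idem (→) rewrites (a & a) into a, now (((a & (a | 1)) & (a | a)) & b)
step 2: absorb_and (→) rewrites (a & (a | 1)) into a, now ((a & (a | a)) & b)
step 3: absorb_and (→) rewrites (a & (a | a)) into a, reaching cost 4 (bound 4)

(a & b)   [cost 4]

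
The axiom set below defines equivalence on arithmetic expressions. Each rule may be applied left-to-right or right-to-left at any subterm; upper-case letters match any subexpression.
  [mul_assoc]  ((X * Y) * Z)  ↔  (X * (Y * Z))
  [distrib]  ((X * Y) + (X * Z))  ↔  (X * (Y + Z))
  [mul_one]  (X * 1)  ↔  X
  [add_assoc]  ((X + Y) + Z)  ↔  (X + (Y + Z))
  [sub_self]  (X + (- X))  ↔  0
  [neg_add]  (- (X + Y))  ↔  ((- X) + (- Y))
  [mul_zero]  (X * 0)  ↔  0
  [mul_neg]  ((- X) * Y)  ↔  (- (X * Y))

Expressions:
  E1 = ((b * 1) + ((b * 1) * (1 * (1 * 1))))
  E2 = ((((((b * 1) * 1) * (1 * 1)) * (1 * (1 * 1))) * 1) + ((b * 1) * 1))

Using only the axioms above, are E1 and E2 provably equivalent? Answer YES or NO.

YES

step 1: mul_one (→) rewrites (1 * 1) into 1, now ((b * 1) + ((b * 1) * (1 * 1)))
step 2: mul_one (→) rewrites (1 * 1) into 1, now ((b * 1) + ((b * 1) * 1))
step 3: mul_one (→) rewrites (b * 1) into b, now (b + ((b * 1) * 1))
step 4: mul_one (→) rewrites (b * 1) into b, now (b + (b * 1))
step 5: mul_one (→) rewrites (b * 1) into b, now (b + b)
step 6: mul_one (←) rewrites b into (b * 1), now ((b * 1) + b)
step 7: mul_one (←) rewrites b into (b * 1), now (((b * 1) * 1) + b)
step 8: mul_one (←) rewrites b into (b * 1), now (((b * 1) * 1) + (b * 1))
step 9: mul_one (←) rewrites b into (b * 1), now ((((b * 1) * 1) * 1) + (b * 1))
step 10: mul_one (←) rewrites 1 into (1 * 1), now ((((b * 1) * (1 * 1)) * 1) + (b * 1))
step 11: mul_one (←) rewrites 1 into (1 * 1), now ((((b * (1 * 1)) * (1 * 1)) * 1) + (b * 1))
step 12: mul_one (←) rewrites (b * 1) into ((b * 1) * 1), now ((((b * (1 * 1)) * (1 * 1)) * 1) + ((b * 1) * 1))
step 13: mul_one (←) rewrites 1 into (1 * 1), now ((((b * (1 * 1)) * (1 * (1 * 1))) * 1) + ((b * 1) * 1))
step 14: mul_one (←) rewrites b into (b * 1), now (((((b * 1) * (1 * 1)) * (1 * (1 * 1))) * 1) + ((b * 1) * 1))
step 15: mul_one (←) rewrites b into (b * 1), which is E2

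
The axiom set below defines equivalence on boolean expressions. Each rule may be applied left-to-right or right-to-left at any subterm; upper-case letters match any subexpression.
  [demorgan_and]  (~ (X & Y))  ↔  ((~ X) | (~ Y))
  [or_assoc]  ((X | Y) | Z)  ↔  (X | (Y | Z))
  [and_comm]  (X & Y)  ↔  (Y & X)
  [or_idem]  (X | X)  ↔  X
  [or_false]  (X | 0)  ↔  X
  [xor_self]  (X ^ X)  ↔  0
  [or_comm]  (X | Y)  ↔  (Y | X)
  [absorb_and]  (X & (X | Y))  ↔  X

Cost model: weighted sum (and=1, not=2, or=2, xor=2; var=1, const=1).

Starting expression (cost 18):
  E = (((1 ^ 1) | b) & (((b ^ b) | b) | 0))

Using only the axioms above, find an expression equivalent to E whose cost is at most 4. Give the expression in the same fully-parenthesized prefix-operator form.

(0 | b)   [cost 4]

step 1: xor_self (→) rewrites (1 ^ 1) into 0, now ((0 | b) & (((b ^ b) | b) | 0))
step 2: xor_self (→) rewrites (b ^ b) into 0, now ((0 | b) & ((0 | b) | 0))
step 3: absorb_and (→) rewrites ((0 | b) & ((0 | b) | 0)) into (0 | b), reaching cost 4 (bound 4)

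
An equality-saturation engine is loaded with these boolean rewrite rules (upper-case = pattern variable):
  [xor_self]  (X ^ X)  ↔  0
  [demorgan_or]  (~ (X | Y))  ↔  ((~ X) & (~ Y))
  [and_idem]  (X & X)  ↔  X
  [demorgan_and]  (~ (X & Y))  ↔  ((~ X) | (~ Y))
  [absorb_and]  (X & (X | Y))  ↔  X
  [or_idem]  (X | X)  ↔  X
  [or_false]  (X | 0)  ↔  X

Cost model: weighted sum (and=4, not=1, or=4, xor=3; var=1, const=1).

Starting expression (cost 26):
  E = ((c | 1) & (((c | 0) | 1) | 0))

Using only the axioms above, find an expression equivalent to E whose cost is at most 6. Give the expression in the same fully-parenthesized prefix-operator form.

step 1: or_false (→) rewrites (c | 0) into c, now ((c | 1) & ((c | 1) | 0))
step 2: or_false (→) rewrites ((c | 1) | 0) into (c | 1), now ((c | 1) & (c | 1))
step 3: and_idem (→) rewrites ((c | 1) & (c | 1)) into (c | 1), reaching cost 6 (bound 6)

(c | 1)   [cost 6]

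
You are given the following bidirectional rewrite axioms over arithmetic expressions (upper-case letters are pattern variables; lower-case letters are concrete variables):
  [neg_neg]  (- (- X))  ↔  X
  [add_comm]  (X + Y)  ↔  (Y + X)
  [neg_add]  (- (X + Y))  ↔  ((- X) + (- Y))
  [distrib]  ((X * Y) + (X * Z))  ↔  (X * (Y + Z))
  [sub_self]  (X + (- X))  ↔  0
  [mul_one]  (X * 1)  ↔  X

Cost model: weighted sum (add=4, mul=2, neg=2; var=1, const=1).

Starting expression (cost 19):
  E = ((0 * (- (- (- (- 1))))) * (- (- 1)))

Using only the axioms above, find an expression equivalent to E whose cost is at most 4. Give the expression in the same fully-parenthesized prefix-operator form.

(0 * 1)   [cost 4]

(1) (- (- (- (- 1))))  =[neg_neg →]=  (- (- 1))    ⊢ ((0 * (- (- 1))) * (- (- 1)))
(2) (- (- 1))  =[neg_neg →]=  1    ⊢ ((0 * 1) * (- (- 1)))
(3) (- (- 1))  =[neg_neg →]=  1    ⊢ ((0 * 1) * 1)
(4) (0 * 1)  =[mul_one →]=  0    ⊢ cost 4, within 4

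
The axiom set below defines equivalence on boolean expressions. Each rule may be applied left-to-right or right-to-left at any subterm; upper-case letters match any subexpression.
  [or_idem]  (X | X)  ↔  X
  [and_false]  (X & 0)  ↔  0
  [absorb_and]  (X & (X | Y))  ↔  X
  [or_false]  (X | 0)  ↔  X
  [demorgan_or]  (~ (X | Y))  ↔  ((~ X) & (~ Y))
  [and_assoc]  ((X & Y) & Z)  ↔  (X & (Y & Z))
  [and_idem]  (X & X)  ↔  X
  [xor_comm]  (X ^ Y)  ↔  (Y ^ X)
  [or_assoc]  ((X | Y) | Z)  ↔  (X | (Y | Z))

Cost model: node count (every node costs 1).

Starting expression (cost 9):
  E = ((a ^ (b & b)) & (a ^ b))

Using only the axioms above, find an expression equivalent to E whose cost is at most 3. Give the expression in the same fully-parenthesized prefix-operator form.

(a ^ b)   [cost 3]

1. [and_idem →] (b & b)  →  b;  E = ((a ^ b) & (a ^ b))
2. [and_idem →] ((a ^ b) & (a ^ b))  →  (a ^ b);  cost 3 ≤ 3, done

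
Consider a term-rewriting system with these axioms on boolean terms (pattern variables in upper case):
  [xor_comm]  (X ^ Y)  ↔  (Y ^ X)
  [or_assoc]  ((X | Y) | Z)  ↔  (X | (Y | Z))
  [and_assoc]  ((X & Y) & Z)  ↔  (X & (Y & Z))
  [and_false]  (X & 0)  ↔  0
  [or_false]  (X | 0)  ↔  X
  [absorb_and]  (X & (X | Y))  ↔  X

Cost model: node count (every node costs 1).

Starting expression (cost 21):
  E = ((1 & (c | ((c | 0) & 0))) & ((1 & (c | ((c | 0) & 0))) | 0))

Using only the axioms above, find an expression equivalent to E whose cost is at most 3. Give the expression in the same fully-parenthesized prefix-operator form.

1. [absorb_and →] ((1 & (c | ((c | 0) & 0))) & ((1 & (c | ((c | 0) & 0))) | 0))  →  (1 & (c | ((c | 0) & 0)))
2. [or_false →] (c | 0)  →  c;  E = (1 & (c | (c & 0)))
3. [and_false →] (c & 0)  →  0;  E = (1 & (c | 0))
4. [or_false →] (c | 0)  →  c;  cost 3 ≤ 3, done

(1 & c)   [cost 3]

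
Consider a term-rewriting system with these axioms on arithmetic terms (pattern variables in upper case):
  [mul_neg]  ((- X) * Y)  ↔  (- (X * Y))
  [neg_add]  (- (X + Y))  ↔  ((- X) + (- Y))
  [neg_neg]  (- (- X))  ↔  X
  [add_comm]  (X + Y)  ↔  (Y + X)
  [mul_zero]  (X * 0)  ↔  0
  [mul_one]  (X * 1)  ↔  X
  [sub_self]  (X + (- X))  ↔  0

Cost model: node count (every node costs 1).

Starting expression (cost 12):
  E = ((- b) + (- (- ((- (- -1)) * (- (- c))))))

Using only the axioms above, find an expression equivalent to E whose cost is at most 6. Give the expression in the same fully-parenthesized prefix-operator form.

((- b) + (-1 * c))   [cost 6]

1. [neg_neg →] (- (- -1))  →  -1;  E = ((- b) + (- (- (-1 * (- (- c))))))
2. [neg_neg →] (- (- (-1 * (- (- c)))))  →  (-1 * (- (- c)));  E = ((- b) + (-1 * (- (- c))))
3. [neg_neg →] (- (- c))  →  c;  cost 6 ≤ 6, done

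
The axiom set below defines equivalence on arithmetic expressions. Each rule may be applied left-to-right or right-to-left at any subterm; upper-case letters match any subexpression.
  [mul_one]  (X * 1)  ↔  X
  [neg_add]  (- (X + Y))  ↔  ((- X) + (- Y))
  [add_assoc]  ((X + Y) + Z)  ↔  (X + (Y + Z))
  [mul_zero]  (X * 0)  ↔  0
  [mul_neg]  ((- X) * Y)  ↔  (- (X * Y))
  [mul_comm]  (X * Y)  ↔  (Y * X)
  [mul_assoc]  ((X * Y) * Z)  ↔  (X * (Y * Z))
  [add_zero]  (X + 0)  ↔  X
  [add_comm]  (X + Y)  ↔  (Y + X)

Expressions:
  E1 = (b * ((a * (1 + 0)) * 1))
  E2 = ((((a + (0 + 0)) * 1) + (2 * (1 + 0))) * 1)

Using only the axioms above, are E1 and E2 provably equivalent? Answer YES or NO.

The axioms are sound identities: if E1 ↔* E2 then E1 and E2 evaluate identically under any assignment.
Under a=0, b=0: E1 evaluates to 0, E2 to 2. Distinct ⇒ no rewrite sequence connects them.

NO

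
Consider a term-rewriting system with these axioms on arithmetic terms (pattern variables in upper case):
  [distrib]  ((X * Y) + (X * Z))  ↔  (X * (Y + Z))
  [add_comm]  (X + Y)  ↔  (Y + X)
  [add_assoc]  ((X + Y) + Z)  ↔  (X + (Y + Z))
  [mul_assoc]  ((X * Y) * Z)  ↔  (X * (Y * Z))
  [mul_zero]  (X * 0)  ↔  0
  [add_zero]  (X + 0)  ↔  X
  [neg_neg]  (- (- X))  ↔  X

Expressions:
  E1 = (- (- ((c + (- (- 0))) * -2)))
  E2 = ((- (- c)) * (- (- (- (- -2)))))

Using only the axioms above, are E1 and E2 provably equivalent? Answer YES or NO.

YES

(1) (- (- ((c + (- (- 0))) * -2)))  =[neg_neg →]=  ((c + (- (- 0))) * -2)
(2) (- (- 0))  =[neg_neg →]=  0    ⊢ ((c + 0) * -2)
(3) (c + 0)  =[add_zero →]=  c    ⊢ (c * -2)
(4) c  =[neg_neg ←]=  (- (- c))    ⊢ ((- (- c)) * -2)
(5) -2  =[neg_neg ←]=  (- (- -2))    ⊢ ((- (- c)) * (- (- -2)))
(6) (- (- -2))  =[neg_neg ←]=  (- (- (- (- -2))))    ⊢ E2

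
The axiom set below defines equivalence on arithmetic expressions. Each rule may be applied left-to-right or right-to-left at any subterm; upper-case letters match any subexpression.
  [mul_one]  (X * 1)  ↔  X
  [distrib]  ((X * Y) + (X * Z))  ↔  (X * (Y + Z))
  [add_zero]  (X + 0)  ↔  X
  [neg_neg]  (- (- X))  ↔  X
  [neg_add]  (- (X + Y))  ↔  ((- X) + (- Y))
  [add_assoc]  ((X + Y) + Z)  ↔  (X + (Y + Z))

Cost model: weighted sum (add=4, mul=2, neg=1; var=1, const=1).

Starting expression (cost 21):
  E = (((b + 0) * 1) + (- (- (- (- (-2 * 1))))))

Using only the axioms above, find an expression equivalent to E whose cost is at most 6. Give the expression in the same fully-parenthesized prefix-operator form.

(b + -2)   [cost 6]

(1) (- (- (-2 * 1)))  =[neg_neg →]=  (-2 * 1)    ⊢ (((b + 0) * 1) + (- (- (-2 * 1))))
(2) (b + 0)  =[add_zero →]=  b    ⊢ ((b * 1) + (- (- (-2 * 1))))
(3) (- (- (-2 * 1)))  =[neg_neg →]=  (-2 * 1)    ⊢ ((b * 1) + (-2 * 1))
(4) (b * 1)  =[mul_one →]=  b    ⊢ (b + (-2 * 1))
(5) (-2 * 1)  =[mul_one →]=  -2    ⊢ cost 6, within 6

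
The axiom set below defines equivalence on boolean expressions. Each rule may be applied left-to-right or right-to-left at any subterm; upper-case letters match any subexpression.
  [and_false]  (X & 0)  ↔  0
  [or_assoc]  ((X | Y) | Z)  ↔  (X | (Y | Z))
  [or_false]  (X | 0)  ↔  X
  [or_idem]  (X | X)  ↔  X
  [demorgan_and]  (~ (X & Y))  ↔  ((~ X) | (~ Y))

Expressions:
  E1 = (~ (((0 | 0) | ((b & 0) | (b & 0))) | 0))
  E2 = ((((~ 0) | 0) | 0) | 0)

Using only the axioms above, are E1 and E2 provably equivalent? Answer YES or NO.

YES

step 1: or_idem (→) rewrites ((b & 0) | (b & 0)) into (b & 0), now (~ (((0 | 0) | (b & 0)) | 0))
step 2: or_idem (→) rewrites (0 | 0) into 0, now (~ ((0 | (b & 0)) | 0))
step 3: and_false (→) rewrites (b & 0) into 0, now (~ ((0 | 0) | 0))
step 4: or_false (→) rewrites (0 | 0) into 0, now (~ (0 | 0))
step 5: or_idem (→) rewrites (0 | 0) into 0, now (~ 0)
step 6: or_false (←) rewrites (~ 0) into ((~ 0) | 0)
step 7: or_false (←) rewrites (~ 0) into ((~ 0) | 0), now (((~ 0) | 0) | 0)
step 8: or_false (←) rewrites (((~ 0) | 0) | 0) into ((((~ 0) | 0) | 0) | 0), which is E2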